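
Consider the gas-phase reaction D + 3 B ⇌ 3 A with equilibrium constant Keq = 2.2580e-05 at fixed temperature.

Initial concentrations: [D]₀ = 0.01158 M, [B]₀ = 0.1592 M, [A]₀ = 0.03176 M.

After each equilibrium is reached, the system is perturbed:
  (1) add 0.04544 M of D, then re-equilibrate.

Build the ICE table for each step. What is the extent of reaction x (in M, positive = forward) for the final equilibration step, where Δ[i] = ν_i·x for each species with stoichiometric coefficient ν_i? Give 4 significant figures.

x = 2.2436e-04 M

Q₀ = 0.6857 vs Keq = 2.2580e-05 ⇒ Q>K, reverse
Step 1:
                  D         B         A
  init      0.01158    0.1592   0.03176
  Δ         0.01009   0.03027  -0.03027
  eq        0.02167    0.1895  0.001493
  solve Keq expr → x = -0.01009; check Q = 2.2580e-05
Then add 0.04544 M of D.
Step 2:
                  D         B         A
  init      0.06711    0.1895  0.001493
  Δ       -2.2436e-04 -6.7308e-04 6.7308e-04
  eq        0.06688    0.1888  0.002166
  solve Keq expr → x = 2.2436e-04; check Q = 2.2580e-05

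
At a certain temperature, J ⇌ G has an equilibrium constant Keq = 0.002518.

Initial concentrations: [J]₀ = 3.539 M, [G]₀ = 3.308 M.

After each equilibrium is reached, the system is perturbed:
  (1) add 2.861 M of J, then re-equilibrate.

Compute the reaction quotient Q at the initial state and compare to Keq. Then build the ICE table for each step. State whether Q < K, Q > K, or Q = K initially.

Q₀ = 0.9347; Q > K (proceeds reverse)

Q₀ = 0.9347 vs Keq = 0.002518 ⇒ Q>K, reverse
Step 1:
                    J           G
  I             3.539       3.308
  C             3.291      -3.291
  E              6.83      0.0172
  solve Keq expr → x = -3.291; check Q = 0.002518
Then add 2.861 M of J.
Step 2:
                    J           G
  I             9.691      0.0172
  C         -0.007186    0.007186
  E             9.684     0.02438
  solve Keq expr → x = 0.007186; check Q = 0.002518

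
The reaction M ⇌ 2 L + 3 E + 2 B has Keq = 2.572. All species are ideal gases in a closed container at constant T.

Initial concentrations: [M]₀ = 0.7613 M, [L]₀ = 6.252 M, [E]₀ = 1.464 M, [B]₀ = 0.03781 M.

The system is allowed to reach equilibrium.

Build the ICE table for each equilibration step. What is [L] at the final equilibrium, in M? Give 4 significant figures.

Q₀ = 0.2303 vs Keq = 2.572 ⇒ Q<K, forward
Step 1:
                    M           L           E           B
  init         0.7613       6.252       1.464     0.03781
  Δ           -0.0359     0.07181      0.1077     0.07181
  eq           0.7254       6.324       1.572      0.1096
  solve Keq expr → x = 0.0359; check Q = 2.572

[L]_eq = 6.324 M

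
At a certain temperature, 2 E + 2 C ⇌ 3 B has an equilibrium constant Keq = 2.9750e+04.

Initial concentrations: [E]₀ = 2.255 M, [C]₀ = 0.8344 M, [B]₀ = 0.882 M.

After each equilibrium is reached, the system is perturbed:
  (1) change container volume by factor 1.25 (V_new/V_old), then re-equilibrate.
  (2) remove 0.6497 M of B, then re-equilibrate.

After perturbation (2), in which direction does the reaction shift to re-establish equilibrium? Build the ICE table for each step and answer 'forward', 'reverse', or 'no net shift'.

Direction: forward

Q₀ = 0.1938 vs Keq = 2.9750e+04 ⇒ Q<K, forward
Step 1:
                   E          C          B
  Initial      2.255     0.8344      0.882
  Change      -0.822     -0.822      1.233
  Equil        1.433    0.01244      2.115
  solve Keq expr → x = 0.411; check Q = 2.9750e+04
Then change container volume by factor 1.25 (V_new/V_old).
Step 2:
                   E          C          B
  Initial      1.146   0.009955      1.692
  Change    0.001147   0.001147   -0.00172
  Equil        1.148     0.0111       1.69
  solve Keq expr → x = -5.7346e-04; check Q = 2.9750e+04
Then remove 0.6497 M of B.
Step 3:
                   E          C          B
  Initial      1.148     0.0111      1.041
  Change   -0.005647  -0.005647    0.00847
  Equil        1.142   0.005455      1.049
  solve Keq expr → x = 0.002823; check Q = 2.9750e+04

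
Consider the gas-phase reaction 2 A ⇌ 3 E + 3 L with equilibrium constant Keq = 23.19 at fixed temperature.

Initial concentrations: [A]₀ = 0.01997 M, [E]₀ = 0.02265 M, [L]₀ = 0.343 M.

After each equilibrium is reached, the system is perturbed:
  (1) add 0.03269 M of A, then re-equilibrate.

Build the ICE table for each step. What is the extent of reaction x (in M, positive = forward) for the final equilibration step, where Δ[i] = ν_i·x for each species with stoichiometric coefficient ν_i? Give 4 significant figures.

x = 0.01574 M

Q₀ = 0.001176 vs Keq = 23.19 ⇒ Q<K, forward
Step 1:
                    A           E           L
  init        0.01997     0.02265       0.343
  Δ          -0.01941     0.02912     0.02912
  eq       5.5529e-04     0.05177      0.3721
  solve Keq expr → x = 0.009707; check Q = 23.19
Then add 0.03269 M of A.
Step 2:
                    A           E           L
  init        0.03325     0.05177      0.3721
  Δ          -0.03149     0.04723     0.04723
  eq         0.001757       0.099      0.4194
  solve Keq expr → x = 0.01574; check Q = 23.19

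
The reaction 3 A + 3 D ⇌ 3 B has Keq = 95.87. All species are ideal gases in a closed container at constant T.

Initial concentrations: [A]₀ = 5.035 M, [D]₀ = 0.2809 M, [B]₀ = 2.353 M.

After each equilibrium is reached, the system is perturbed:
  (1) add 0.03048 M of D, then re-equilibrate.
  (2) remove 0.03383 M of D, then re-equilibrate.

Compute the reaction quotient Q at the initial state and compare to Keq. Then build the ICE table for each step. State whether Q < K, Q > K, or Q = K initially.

Q₀ = 4.605; Q < K (proceeds forward)

Q₀ = 4.605 vs Keq = 95.87 ⇒ Q<K, forward
Step 1:
                   A          D          B
  init         5.035     0.2809      2.353
  Δ          -0.1677    -0.1677     0.1677
  eq           4.867     0.1132      2.521
  solve Keq expr → x = 0.05591; check Q = 95.87
Then add 0.03048 M of D.
Step 2:
                   A          D          B
  init         4.867     0.1436      2.521
  Δ         -0.02852   -0.02852    0.02852
  eq           4.839     0.1151      2.549
  solve Keq expr → x = 0.009508; check Q = 95.87
Then remove 0.03383 M of D.
Step 3:
                   A          D          B
  init         4.839    0.08128      2.549
  Δ          0.03166    0.03166   -0.03166
  eq            4.87     0.1129      2.518
  solve Keq expr → x = -0.01055; check Q = 95.87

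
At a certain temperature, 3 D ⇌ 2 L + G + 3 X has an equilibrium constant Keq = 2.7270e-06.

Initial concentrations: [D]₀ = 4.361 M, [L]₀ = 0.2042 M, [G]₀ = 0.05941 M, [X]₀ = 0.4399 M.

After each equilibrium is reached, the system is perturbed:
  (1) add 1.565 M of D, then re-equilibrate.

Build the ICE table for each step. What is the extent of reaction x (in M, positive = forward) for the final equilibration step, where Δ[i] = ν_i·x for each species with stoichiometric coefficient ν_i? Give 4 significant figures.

Q₀ = 2.5426e-06 vs Keq = 2.7270e-06 ⇒ Q<K, forward
Step 1:
                    D           L           G           X
  I             4.361      0.2042     0.05941      0.4399
  C         -0.003586    0.002391    0.001195    0.003586
  E             4.357      0.2066     0.06061      0.4435
  solve Keq expr → x = 0.001195; check Q = 2.7270e-06
Then add 1.565 M of D.
Step 2:
                    D           L           G           X
  I             5.922      0.2066     0.06061      0.4435
  C          -0.05198     0.03466     0.01733     0.05198
  E              5.87      0.2412     0.07793      0.4955
  solve Keq expr → x = 0.01733; check Q = 2.7270e-06

x = 0.01733 M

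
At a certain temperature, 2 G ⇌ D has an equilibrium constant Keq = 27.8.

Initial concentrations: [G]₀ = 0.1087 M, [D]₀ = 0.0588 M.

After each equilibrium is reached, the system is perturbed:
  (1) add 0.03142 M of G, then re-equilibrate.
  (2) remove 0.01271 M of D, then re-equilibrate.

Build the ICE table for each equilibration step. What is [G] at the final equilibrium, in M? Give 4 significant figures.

Q₀ = 4.976 vs Keq = 27.8 ⇒ Q<K, forward
Step 1:
                    G           D
  init         0.1087      0.0588
  Δ          -0.05326     0.02663
  eq          0.05544     0.08543
  solve Keq expr → x = 0.02663; check Q = 27.8
Then add 0.03142 M of G.
Step 2:
                    G           D
  init        0.08686     0.08543
  Δ          -0.02717     0.01359
  eq          0.05968     0.09902
  solve Keq expr → x = 0.01359; check Q = 27.8
Then remove 0.01271 M of D.
Step 3:
                    G           D
  init        0.05968     0.08631
  Δ         -0.003414    0.001707
  eq          0.05627     0.08802
  solve Keq expr → x = 0.001707; check Q = 27.8

[G]_eq = 0.05627 M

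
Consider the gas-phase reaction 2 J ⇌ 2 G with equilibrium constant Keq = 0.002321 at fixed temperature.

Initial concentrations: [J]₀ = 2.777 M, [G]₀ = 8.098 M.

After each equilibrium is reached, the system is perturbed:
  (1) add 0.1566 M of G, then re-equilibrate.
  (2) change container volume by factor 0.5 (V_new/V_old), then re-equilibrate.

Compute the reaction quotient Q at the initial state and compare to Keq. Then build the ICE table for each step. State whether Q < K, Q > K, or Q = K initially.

Q₀ = 8.504; Q > K (proceeds reverse)

Q₀ = 8.504 vs Keq = 0.002321 ⇒ Q>K, reverse
Step 1:
                  J         G
  I           2.777     8.098
  C           7.598    -7.598
  E           10.38    0.4998
  solve Keq expr → x = -3.799; check Q = 0.002321
Then add 0.1566 M of G.
Step 2:
                  J         G
  I           10.38    0.6564
  C          0.1494   -0.1494
  E           10.52     0.507
  solve Keq expr → x = -0.0747; check Q = 0.002321
Then change container volume by factor 0.5 (V_new/V_old).
Step 3:
                  J         G
  I           21.05     1.014
  C               0         0
  E           21.05     1.014
  solve Keq expr → x = 0; check Q = 0.002321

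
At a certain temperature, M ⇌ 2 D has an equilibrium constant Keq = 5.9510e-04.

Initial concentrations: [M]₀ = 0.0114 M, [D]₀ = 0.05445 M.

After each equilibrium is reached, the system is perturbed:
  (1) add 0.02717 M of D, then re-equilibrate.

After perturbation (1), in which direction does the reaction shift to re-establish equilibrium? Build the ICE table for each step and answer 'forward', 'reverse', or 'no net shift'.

Direction: reverse

Q₀ = 0.2601 vs Keq = 5.9510e-04 ⇒ Q>K, reverse
Step 1:
                   M          D
  Initial     0.0114    0.05445
  Change      0.0249    -0.0498
  Equil       0.0363   0.004648
  solve Keq expr → x = -0.0249; check Q = 5.9510e-04
Then add 0.02717 M of D.
Step 2:
                   M          D
  Initial     0.0363    0.03182
  Change      0.0132   -0.02639
  Equil       0.0495   0.005427
  solve Keq expr → x = -0.0132; check Q = 5.9510e-04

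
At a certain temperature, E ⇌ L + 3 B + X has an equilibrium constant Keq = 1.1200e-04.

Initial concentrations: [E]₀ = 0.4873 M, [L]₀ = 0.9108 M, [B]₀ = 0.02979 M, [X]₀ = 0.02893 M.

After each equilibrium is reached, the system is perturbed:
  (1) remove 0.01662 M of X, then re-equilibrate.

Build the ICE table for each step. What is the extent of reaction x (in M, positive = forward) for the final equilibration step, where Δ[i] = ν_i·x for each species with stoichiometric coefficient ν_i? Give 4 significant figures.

Q₀ = 1.4295e-06 vs Keq = 1.1200e-04 ⇒ Q<K, forward
Step 1:
                   E          L          B          X
  init        0.4873     0.9108    0.02979    0.02893
  Δ         -0.02395    0.02395    0.07185    0.02395
  eq          0.4634     0.9347     0.1016    0.05288
  solve Keq expr → x = 0.02395; check Q = 1.1200e-04
Then remove 0.01662 M of X.
Step 2:
                   E          L          B          X
  init        0.4634     0.9347     0.1016    0.03626
  Δ        -0.003306   0.003306   0.009919   0.003306
  eq            0.46     0.9381     0.1116    0.03957
  solve Keq expr → x = 0.003306; check Q = 1.1200e-04

x = 0.003306 M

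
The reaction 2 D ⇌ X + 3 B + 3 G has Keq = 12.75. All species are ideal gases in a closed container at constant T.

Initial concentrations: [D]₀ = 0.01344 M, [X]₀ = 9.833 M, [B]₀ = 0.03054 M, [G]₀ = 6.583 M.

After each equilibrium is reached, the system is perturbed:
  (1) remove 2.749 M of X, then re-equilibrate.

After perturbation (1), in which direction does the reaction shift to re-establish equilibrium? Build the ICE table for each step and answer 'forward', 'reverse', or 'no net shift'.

Direction: forward

Q₀ = 442.4 vs Keq = 12.75 ⇒ Q>K, reverse
Step 1:
                  D         X         B         G
  I         0.01344     9.833   0.03054     6.583
  C         0.01103 -0.005514  -0.01654  -0.01654
  E         0.02447     9.827     0.014     6.566
  solve Keq expr → x = -0.005514; check Q = 12.75
Then remove 2.749 M of X.
Step 2:
                  D         X         B         G
  I         0.02447     7.078     0.014     6.566
  C       -8.3753e-04 4.1877e-04  0.001256  0.001256
  E         0.02363     7.079   0.01525     6.568
  solve Keq expr → x = 4.1877e-04; check Q = 12.75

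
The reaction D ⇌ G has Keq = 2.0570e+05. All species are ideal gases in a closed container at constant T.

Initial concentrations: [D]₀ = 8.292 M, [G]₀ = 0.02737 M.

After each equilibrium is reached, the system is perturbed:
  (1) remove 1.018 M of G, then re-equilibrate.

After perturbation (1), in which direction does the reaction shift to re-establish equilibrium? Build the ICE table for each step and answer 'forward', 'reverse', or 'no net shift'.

Q₀ = 0.003301 vs Keq = 2.0570e+05 ⇒ Q<K, forward
Step 1:
                   D          G
  Initial      8.292    0.02737
  Change      -8.292      8.292
  Equil   4.0444e-05      8.319
  solve Keq expr → x = 8.292; check Q = 2.0570e+05
Then remove 1.018 M of G.
Step 2:
                   D          G
  Initial 4.0444e-05      7.301
  Change  -4.9489e-06 4.9489e-06
  Equil   3.5495e-05      7.301
  solve Keq expr → x = 4.9489e-06; check Q = 2.0570e+05

Direction: forward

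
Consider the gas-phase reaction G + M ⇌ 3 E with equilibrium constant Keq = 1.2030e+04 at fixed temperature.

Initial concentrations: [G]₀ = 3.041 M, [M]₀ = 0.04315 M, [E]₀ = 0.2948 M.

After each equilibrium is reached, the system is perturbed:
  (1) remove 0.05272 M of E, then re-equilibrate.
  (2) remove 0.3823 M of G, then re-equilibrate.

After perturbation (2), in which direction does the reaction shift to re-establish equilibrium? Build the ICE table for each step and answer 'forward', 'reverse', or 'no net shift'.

Direction: reverse

Q₀ = 0.1952 vs Keq = 1.2030e+04 ⇒ Q<K, forward
Step 1:
                  G         M         E
  Initial     3.041   0.04315    0.2948
  Change   -0.04315  -0.04315    0.1294
  Equil       2.998 2.1172e-06    0.4242
  solve Keq expr → x = 0.04315; check Q = 1.2030e+04
Then remove 0.05272 M of E.
Step 2:
                  G         M         E
  Initial     2.998 2.1172e-06    0.3715
  Change  -6.9527e-07 -6.9527e-07 2.0858e-06
  Equil       2.998 1.4220e-06    0.3715
  solve Keq expr → x = 6.9527e-07; check Q = 1.2030e+04
Then remove 0.3823 M of G.
Step 3:
                  G         M         E
  Initial     2.616 1.4220e-06    0.3715
  Change  2.0783e-07 2.0783e-07 -6.2350e-07
  Equil       2.616 1.6298e-06    0.3715
  solve Keq expr → x = -2.0783e-07; check Q = 1.2030e+04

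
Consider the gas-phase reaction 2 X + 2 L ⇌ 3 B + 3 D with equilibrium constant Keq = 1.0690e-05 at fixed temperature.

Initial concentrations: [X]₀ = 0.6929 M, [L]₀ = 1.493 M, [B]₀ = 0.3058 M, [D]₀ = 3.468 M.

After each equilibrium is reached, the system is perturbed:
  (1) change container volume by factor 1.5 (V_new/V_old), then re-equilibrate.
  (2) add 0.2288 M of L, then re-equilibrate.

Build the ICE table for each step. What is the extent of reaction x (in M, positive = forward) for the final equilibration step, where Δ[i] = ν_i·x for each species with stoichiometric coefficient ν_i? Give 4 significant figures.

x = 3.4298e-04 M

Q₀ = 1.115 vs Keq = 1.0690e-05 ⇒ Q>K, reverse
Step 1:
                    X           L           B           D
  I            0.6929       1.493      0.3058       3.468
  C            0.1978      0.1978     -0.2967     -0.2967
  E            0.8907       1.691    0.009126       3.171
  solve Keq expr → x = -0.09889; check Q = 1.0690e-05
Then change container volume by factor 1.5 (V_new/V_old).
Step 2:
                    X           L           B           D
  I            0.5938       1.127    0.006084       2.114
  C         -0.001243   -0.001243    0.001864    0.001864
  E            0.5925       1.126    0.007949       2.116
  solve Keq expr → x = 6.2145e-04; check Q = 1.0690e-05
Then add 0.2288 M of L.
Step 3:
                    X           L           B           D
  I            0.5925       1.355    0.007949       2.116
  C       -6.8596e-04 -6.8596e-04    0.001029    0.001029
  E            0.5919       1.354    0.008977       2.117
  solve Keq expr → x = 3.4298e-04; check Q = 1.0690e-05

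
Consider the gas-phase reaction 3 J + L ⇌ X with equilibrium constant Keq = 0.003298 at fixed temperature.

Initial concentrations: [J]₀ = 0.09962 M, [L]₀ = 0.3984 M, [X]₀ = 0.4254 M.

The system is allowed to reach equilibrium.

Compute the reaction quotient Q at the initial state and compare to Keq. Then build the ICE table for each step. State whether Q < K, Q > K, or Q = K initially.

Q₀ = 1080; Q > K (proceeds reverse)

Q₀ = 1080 vs Keq = 0.003298 ⇒ Q>K, reverse
Step 1:
                  J         L         X
  I         0.09962    0.3984    0.4254
  C           1.256    0.4187   -0.4187
  E           1.356    0.8171  0.006714
  solve Keq expr → x = -0.4187; check Q = 0.003298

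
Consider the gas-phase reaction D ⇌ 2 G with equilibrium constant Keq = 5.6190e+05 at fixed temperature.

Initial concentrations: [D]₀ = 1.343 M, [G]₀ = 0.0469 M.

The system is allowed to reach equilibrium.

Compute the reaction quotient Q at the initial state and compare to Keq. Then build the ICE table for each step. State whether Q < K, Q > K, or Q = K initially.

Q₀ = 0.001638 vs Keq = 5.6190e+05 ⇒ Q<K, forward
Step 1:
                   D          G
  I            1.343     0.0469
  C           -1.343      2.686
  E       1.3292e-05      2.733
  solve Keq expr → x = 1.343; check Q = 5.6190e+05

Q₀ = 0.001638; Q < K (proceeds forward)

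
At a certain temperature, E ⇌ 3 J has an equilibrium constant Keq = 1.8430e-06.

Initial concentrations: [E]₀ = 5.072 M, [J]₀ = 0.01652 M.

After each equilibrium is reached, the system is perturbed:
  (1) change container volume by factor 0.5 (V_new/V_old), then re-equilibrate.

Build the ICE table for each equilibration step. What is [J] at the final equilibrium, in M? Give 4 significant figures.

[J]_eq = 0.02654 M

Q₀ = 8.8890e-07 vs Keq = 1.8430e-06 ⇒ Q<K, forward
Step 1:
                  E         J
  I           5.072   0.01652
  C       -0.001514  0.004543
  E            5.07   0.02106
  solve Keq expr → x = 0.001514; check Q = 1.8430e-06
Then change container volume by factor 0.5 (V_new/V_old).
Step 2:
                  E         J
  I           10.14   0.04213
  C        0.005195  -0.01558
  E           10.15   0.02654
  solve Keq expr → x = -0.005195; check Q = 1.8430e-06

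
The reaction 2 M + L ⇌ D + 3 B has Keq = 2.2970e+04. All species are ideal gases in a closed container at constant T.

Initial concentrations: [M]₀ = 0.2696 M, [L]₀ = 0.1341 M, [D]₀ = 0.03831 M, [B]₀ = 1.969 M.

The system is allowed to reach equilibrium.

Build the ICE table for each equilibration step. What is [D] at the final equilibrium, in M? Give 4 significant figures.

[D]_eq = 0.1461 M

Q₀ = 30 vs Keq = 2.2970e+04 ⇒ Q<K, forward
Step 1:
                   M          L          D          B
  I           0.2696     0.1341    0.03831      1.969
  C          -0.2156    -0.1078     0.1078     0.3234
  E          0.05399    0.02629     0.1461      2.292
  solve Keq expr → x = 0.1078; check Q = 2.2970e+04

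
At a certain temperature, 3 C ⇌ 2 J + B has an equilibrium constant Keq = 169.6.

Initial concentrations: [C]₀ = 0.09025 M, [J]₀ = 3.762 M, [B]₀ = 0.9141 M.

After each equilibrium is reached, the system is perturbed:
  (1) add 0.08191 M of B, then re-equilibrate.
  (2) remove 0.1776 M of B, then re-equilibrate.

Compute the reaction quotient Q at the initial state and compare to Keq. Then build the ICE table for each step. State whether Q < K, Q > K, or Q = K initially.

Q₀ = 1.7599e+04 vs Keq = 169.6 ⇒ Q>K, reverse
Step 1:
                   C          J          B
  I          0.09025      3.762     0.9141
  C           0.3029    -0.2019     -0.101
  E           0.3931       3.56     0.8131
  solve Keq expr → x = -0.101; check Q = 169.6
Then add 0.08191 M of B.
Step 2:
                   C          J          B
  I           0.3931       3.56      0.895
  C          0.01161  -0.007738  -0.003869
  E           0.4048      3.552     0.8912
  solve Keq expr → x = -0.003869; check Q = 169.6
Then remove 0.1776 M of B.
Step 3:
                   C          J          B
  I           0.4048      3.552     0.7136
  C         -0.02614    0.01743   0.008715
  E           0.3786       3.57     0.7223
  solve Keq expr → x = 0.008715; check Q = 169.6

Q₀ = 1.7599e+04; Q > K (proceeds reverse)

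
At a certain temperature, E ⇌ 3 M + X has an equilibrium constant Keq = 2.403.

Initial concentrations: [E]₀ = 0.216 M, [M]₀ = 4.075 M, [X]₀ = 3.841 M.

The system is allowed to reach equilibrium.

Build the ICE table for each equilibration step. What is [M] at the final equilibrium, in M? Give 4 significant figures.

Q₀ = 1203 vs Keq = 2.403 ⇒ Q>K, reverse
Step 1:
                    E           M           X
  I             0.216       4.075       3.841
  C             1.019      -3.058      -1.019
  E             1.235       1.017       2.822
  solve Keq expr → x = -1.019; check Q = 2.403

[M]_eq = 1.017 M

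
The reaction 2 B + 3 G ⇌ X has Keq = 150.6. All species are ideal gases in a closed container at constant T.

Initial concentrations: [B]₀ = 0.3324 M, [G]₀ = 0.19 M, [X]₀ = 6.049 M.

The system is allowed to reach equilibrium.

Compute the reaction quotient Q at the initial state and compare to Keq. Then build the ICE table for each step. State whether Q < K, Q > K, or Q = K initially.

Q₀ = 7982 vs Keq = 150.6 ⇒ Q>K, reverse
Step 1:
                   B          G          X
  I           0.3324       0.19      6.049
  C           0.2132     0.3199    -0.1066
  E           0.5456     0.5099      5.942
  solve Keq expr → x = -0.1066; check Q = 150.6

Q₀ = 7982; Q > K (proceeds reverse)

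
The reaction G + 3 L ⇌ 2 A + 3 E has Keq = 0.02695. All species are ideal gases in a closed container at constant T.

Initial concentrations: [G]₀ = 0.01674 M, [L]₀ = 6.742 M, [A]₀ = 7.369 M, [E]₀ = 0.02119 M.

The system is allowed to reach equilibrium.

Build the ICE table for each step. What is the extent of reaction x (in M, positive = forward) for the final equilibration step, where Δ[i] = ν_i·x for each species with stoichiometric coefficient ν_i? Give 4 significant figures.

x = 0.01483 M

Q₀ = 1.0071e-04 vs Keq = 0.02695 ⇒ Q<K, forward
Step 1:
                    G           L           A           E
  I           0.01674       6.742       7.369     0.02119
  C          -0.01483    -0.04448     0.02965     0.04448
  E          0.001914       6.698       7.399     0.06567
  solve Keq expr → x = 0.01483; check Q = 0.02695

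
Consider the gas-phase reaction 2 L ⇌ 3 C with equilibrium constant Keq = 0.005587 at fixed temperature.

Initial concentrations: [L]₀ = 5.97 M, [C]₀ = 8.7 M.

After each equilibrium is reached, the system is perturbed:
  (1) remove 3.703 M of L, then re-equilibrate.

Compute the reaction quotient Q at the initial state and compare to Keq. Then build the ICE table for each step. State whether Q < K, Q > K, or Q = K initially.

Q₀ = 18.48; Q > K (proceeds reverse)

Q₀ = 18.48 vs Keq = 0.005587 ⇒ Q>K, reverse
Step 1:
                    L           C
  init           5.97         8.7
  Δ             5.209      -7.813
  eq            11.18      0.8871
  solve Keq expr → x = -2.604; check Q = 0.005587
Then remove 3.703 M of L.
Step 2:
                    L           C
  init          7.476      0.8871
  Δ            0.1338     -0.2006
  eq            7.609      0.6865
  solve Keq expr → x = -0.06688; check Q = 0.005587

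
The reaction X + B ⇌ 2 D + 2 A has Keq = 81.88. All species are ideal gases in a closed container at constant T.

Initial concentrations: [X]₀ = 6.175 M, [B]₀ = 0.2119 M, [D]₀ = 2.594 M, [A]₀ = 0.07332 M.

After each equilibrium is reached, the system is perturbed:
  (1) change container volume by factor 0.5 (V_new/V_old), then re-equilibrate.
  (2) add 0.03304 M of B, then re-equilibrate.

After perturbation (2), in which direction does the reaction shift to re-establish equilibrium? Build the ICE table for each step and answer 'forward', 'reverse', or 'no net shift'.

Direction: forward

Q₀ = 0.02765 vs Keq = 81.88 ⇒ Q<K, forward
Step 1:
                   X          B          D          A
  init         6.175     0.2119      2.594    0.07332
  Δ          -0.2075    -0.2075      0.415      0.415
  eq           5.968   0.004418      3.009     0.4883
  solve Keq expr → x = 0.2075; check Q = 81.88
Then change container volume by factor 0.5 (V_new/V_old).
Step 2:
                   X          B          D          A
  init         11.94   0.008836      6.018     0.9766
  Δ          0.02275    0.02275   -0.04549   -0.04549
  eq           11.96    0.03158      5.972     0.9311
  solve Keq expr → x = -0.02275; check Q = 81.88
Then add 0.03304 M of B.
Step 3:
                   X          B          D          A
  init         11.96    0.06462      5.972     0.9311
  Δ         -0.02832   -0.02832    0.05664    0.05664
  eq           11.93     0.0363      6.029     0.9877
  solve Keq expr → x = 0.02832; check Q = 81.88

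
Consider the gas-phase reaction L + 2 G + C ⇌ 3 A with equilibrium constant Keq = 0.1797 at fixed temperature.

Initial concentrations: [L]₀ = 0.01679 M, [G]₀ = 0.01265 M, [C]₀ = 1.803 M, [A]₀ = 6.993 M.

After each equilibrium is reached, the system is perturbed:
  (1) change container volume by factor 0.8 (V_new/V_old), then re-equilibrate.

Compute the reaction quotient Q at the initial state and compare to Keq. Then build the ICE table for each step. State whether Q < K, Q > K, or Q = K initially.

Q₀ = 7.0593e+07; Q > K (proceeds reverse)

Q₀ = 7.0593e+07 vs Keq = 0.1797 ⇒ Q>K, reverse
Step 1:
                   L          G          C          A
  init       0.01679    0.01265      1.803      6.993
  Δ            1.605      3.211      1.605     -4.816
  eq           1.622      3.223      3.408      2.177
  solve Keq expr → x = -1.605; check Q = 0.1797
Then change container volume by factor 0.8 (V_new/V_old).
Step 2:
                   L          G          C          A
  init         2.028      4.029       4.26      2.722
  Δ         -0.04493   -0.08986   -0.04493     0.1348
  eq           1.983      3.939      4.215      2.856
  solve Keq expr → x = 0.04493; check Q = 0.1797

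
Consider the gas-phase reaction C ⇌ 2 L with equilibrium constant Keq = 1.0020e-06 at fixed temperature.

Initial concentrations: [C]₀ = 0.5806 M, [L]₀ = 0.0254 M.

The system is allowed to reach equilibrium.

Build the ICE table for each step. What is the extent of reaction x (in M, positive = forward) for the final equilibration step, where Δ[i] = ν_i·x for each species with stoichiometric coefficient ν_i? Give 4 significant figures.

Q₀ = 0.001111 vs Keq = 1.0020e-06 ⇒ Q>K, reverse
Step 1:
                  C         L
  Initial    0.5806    0.0254
  Change    0.01231  -0.02463
  Equil      0.5929 7.7078e-04
  solve Keq expr → x = -0.01231; check Q = 1.0020e-06

x = -0.01231 M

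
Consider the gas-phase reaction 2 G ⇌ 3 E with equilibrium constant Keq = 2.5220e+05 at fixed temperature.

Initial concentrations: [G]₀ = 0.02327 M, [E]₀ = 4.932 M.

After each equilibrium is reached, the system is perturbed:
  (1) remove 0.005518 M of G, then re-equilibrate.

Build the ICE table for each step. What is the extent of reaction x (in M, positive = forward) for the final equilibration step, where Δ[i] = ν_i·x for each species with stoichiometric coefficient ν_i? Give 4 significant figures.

Q₀ = 2.2155e+05 vs Keq = 2.5220e+05 ⇒ Q<K, forward
Step 1:
                  G         E
  init      0.02327     4.932
  Δ       -0.001445  0.002168
  eq        0.02182     4.934
  solve Keq expr → x = 7.2265e-04; check Q = 2.5220e+05
Then remove 0.005518 M of G.
Step 2:
                  G         E
  init      0.01631     4.934
  Δ        0.005464 -0.008195
  eq        0.02177     4.926
  solve Keq expr → x = -0.002732; check Q = 2.5220e+05

x = -0.002732 M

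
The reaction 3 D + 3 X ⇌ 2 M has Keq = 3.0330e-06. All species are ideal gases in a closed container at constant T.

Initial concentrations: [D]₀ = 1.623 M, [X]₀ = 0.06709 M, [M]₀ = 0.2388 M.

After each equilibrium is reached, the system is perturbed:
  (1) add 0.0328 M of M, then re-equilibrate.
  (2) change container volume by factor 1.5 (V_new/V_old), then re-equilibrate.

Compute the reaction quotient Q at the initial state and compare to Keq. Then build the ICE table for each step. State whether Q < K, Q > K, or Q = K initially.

Q₀ = 44.17 vs Keq = 3.0330e-06 ⇒ Q>K, reverse
Step 1:
                    D           X           M
  init          1.623     0.06709      0.2388
  Δ            0.3562      0.3562     -0.2375
  eq            1.979      0.4233    0.001335
  solve Keq expr → x = -0.1187; check Q = 3.0330e-06
Then add 0.0328 M of M.
Step 2:
                    D           X           M
  init          1.979      0.4233     0.03414
  Δ           0.04876     0.04876     -0.0325
  eq            2.028       0.472    0.001631
  solve Keq expr → x = -0.01625; check Q = 3.0330e-06
Then change container volume by factor 1.5 (V_new/V_old).
Step 3:
                    D           X           M
  init          1.352      0.3147    0.001087
  Δ        9.0235e-04  9.0235e-04 -6.0157e-04
  eq            1.353      0.3156  4.8587e-04
  solve Keq expr → x = -3.0078e-04; check Q = 3.0330e-06

Q₀ = 44.17; Q > K (proceeds reverse)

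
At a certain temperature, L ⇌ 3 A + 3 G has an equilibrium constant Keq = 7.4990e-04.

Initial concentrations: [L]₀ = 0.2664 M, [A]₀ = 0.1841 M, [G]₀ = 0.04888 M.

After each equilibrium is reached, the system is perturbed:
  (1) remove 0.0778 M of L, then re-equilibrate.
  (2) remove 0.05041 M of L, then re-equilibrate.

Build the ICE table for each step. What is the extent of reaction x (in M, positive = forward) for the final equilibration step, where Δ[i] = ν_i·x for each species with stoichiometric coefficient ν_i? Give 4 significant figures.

x = -0.004142 M

Q₀ = 2.7354e-06 vs Keq = 7.4990e-04 ⇒ Q<K, forward
Step 1:
                   L          A          G
  I           0.2664     0.1841    0.04888
  C         -0.04263     0.1279     0.1279
  E           0.2238      0.312     0.1768
  solve Keq expr → x = 0.04263; check Q = 7.4990e-04
Then remove 0.0778 M of L.
Step 2:
                   L          A          G
  I            0.146      0.312     0.1768
  C         0.004781   -0.01434   -0.01434
  E           0.1507     0.2977     0.1624
  solve Keq expr → x = -0.004781; check Q = 7.4990e-04
Then remove 0.05041 M of L.
Step 3:
                   L          A          G
  I           0.1003     0.2977     0.1624
  C         0.004142   -0.01242   -0.01242
  E           0.1045     0.2852       0.15
  solve Keq expr → x = -0.004142; check Q = 7.4990e-04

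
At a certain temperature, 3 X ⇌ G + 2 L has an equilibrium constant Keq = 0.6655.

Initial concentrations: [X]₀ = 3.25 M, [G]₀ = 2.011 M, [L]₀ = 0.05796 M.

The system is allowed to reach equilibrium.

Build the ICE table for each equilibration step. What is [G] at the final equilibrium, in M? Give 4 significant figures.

Q₀ = 1.9680e-04 vs Keq = 0.6655 ⇒ Q<K, forward
Step 1:
                  X         G         L
  I            3.25     2.011   0.05796
  C          -1.576    0.5255     1.051
  E           1.674     2.536     1.109
  solve Keq expr → x = 0.5255; check Q = 0.6655

[G]_eq = 2.536 M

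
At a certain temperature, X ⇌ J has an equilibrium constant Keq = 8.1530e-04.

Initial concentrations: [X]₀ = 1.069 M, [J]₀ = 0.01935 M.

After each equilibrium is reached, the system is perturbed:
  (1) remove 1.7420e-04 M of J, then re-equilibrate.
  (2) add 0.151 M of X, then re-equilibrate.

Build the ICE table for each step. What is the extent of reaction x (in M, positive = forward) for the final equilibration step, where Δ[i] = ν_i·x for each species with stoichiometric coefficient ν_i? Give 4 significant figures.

x = 1.2301e-04 M

Q₀ = 0.0181 vs Keq = 8.1530e-04 ⇒ Q>K, reverse
Step 1:
                  X         J
  I           1.069   0.01935
  C         0.01846  -0.01846
  E           1.087 8.8661e-04
  solve Keq expr → x = -0.01846; check Q = 8.1530e-04
Then remove 1.7420e-04 M of J.
Step 2:
                  X         J
  I           1.087 7.1241e-04
  C       -1.7406e-04 1.7406e-04
  E           1.087 8.8647e-04
  solve Keq expr → x = 1.7406e-04; check Q = 8.1530e-04
Then add 0.151 M of X.
Step 3:
                  X         J
  I           1.238 8.8647e-04
  C       -1.2301e-04 1.2301e-04
  E           1.238  0.001009
  solve Keq expr → x = 1.2301e-04; check Q = 8.1530e-04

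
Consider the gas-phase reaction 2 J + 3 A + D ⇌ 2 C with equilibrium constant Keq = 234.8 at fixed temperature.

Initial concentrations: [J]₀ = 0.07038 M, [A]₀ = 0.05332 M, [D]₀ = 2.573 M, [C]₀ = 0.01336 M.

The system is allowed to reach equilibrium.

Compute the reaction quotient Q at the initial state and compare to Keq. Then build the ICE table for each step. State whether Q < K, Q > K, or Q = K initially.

Q₀ = 92.39 vs Keq = 234.8 ⇒ Q<K, forward
Step 1:
                    J           A           D           C
  init        0.07038     0.05332       2.573     0.01336
  Δ         -0.003722   -0.005583   -0.001861    0.003722
  eq          0.06666     0.04774       2.571     0.01708
  solve Keq expr → x = 0.001861; check Q = 234.8

Q₀ = 92.39; Q < K (proceeds forward)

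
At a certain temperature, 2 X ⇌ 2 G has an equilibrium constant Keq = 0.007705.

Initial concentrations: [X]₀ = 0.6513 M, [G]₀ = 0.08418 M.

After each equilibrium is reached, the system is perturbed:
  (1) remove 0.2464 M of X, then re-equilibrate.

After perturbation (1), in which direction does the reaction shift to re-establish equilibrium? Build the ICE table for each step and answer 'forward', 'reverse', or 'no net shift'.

Q₀ = 0.01671 vs Keq = 0.007705 ⇒ Q>K, reverse
Step 1:
                   X          G
  init        0.6513    0.08418
  Δ          0.02483   -0.02483
  eq          0.6761    0.05935
  solve Keq expr → x = -0.01242; check Q = 0.007705
Then remove 0.2464 M of X.
Step 2:
                   X          G
  init        0.4297    0.05935
  Δ          0.01988   -0.01988
  eq          0.4496    0.03947
  solve Keq expr → x = -0.009942; check Q = 0.007705

Direction: reverse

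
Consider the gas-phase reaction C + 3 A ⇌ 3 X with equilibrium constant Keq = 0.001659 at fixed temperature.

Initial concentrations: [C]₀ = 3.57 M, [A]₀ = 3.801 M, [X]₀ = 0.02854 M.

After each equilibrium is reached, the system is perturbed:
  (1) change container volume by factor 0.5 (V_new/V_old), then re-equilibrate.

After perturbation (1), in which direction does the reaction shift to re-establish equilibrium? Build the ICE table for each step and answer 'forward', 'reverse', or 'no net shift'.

Q₀ = 1.1858e-07 vs Keq = 0.001659 ⇒ Q<K, forward
Step 1:
                    C           A           X
  Initial        3.57       3.801     0.02854
  Change      -0.1832     -0.5495      0.5495
  Equil         3.387       3.251       0.578
  solve Keq expr → x = 0.1832; check Q = 0.001659
Then change container volume by factor 0.5 (V_new/V_old).
Step 2:
                    C           A           X
  Initial       6.774       6.503       1.156
  Change     -0.08032      -0.241       0.241
  Equil         6.693       6.262       1.397
  solve Keq expr → x = 0.08032; check Q = 0.001659

Direction: forward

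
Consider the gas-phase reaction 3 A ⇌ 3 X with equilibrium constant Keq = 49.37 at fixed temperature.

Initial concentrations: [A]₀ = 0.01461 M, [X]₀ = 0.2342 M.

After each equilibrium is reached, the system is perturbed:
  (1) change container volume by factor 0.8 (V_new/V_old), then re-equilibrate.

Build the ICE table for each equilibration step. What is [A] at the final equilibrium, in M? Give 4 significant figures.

[A]_eq = 0.06662 M

Q₀ = 4119 vs Keq = 49.37 ⇒ Q>K, reverse
Step 1:
                    A           X
  Initial     0.01461      0.2342
  Change      0.03869    -0.03869
  Equil        0.0533      0.1955
  solve Keq expr → x = -0.0129; check Q = 49.37
Then change container volume by factor 0.8 (V_new/V_old).
Step 2:
                    A           X
  Initial     0.06662      0.2444
  Change            0           0
  Equil       0.06662      0.2444
  solve Keq expr → x = 0; check Q = 49.37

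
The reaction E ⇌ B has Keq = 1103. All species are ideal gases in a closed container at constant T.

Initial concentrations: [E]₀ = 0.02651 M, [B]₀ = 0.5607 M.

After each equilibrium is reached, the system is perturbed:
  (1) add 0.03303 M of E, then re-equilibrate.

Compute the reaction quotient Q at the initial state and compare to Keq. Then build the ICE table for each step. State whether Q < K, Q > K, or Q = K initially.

Q₀ = 21.15 vs Keq = 1103 ⇒ Q<K, forward
Step 1:
                   E          B
  Initial    0.02651     0.5607
  Change    -0.02598    0.02598
  Equil   5.3189e-04     0.5867
  solve Keq expr → x = 0.02598; check Q = 1103
Then add 0.03303 M of E.
Step 2:
                   E          B
  Initial    0.03356     0.5867
  Change      -0.033      0.033
  Equil   5.6181e-04     0.6197
  solve Keq expr → x = 0.033; check Q = 1103

Q₀ = 21.15; Q < K (proceeds forward)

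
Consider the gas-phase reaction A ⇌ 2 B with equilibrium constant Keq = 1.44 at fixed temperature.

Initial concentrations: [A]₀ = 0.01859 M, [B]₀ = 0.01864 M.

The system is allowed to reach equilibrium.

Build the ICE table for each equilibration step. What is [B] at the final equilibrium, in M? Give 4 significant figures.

Q₀ = 0.01869 vs Keq = 1.44 ⇒ Q<K, forward
Step 1:
                    A           B
  Initial     0.01859     0.01864
  Change     -0.01671     0.03342
  Equil      0.001882     0.05206
  solve Keq expr → x = 0.01671; check Q = 1.44

[B]_eq = 0.05206 M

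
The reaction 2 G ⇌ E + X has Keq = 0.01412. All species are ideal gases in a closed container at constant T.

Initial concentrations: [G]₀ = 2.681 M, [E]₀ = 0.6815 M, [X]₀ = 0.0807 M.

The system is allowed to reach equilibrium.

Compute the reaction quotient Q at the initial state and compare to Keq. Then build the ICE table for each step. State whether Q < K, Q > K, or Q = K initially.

Q₀ = 0.007651 vs Keq = 0.01412 ⇒ Q<K, forward
Step 1:
                  G         E         X
  Initial     2.681    0.6815    0.0807
  Change   -0.09693   0.04846   0.04846
  Equil       2.584      0.73    0.1292
  solve Keq expr → x = 0.04846; check Q = 0.01412

Q₀ = 0.007651; Q < K (proceeds forward)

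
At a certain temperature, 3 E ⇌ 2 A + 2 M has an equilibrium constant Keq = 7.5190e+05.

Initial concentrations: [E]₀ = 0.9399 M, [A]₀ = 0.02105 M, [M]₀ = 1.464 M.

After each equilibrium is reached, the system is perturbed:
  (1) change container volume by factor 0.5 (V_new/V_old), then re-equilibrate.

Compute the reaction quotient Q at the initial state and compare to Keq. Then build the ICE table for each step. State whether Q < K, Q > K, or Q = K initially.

Q₀ = 0.001144 vs Keq = 7.5190e+05 ⇒ Q<K, forward
Step 1:
                    E           A           M
  init         0.9399     0.02105       1.464
  Δ           -0.9266      0.6177      0.6177
  eq           0.0133      0.6388       2.082
  solve Keq expr → x = 0.3089; check Q = 7.5190e+05
Then change container volume by factor 0.5 (V_new/V_old).
Step 2:
                    E           A           M
  init         0.0266       1.278       4.163
  Δ          0.006809    -0.00454    -0.00454
  eq          0.03341       1.273       4.159
  solve Keq expr → x = -0.00227; check Q = 7.5190e+05

Q₀ = 0.001144; Q < K (proceeds forward)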